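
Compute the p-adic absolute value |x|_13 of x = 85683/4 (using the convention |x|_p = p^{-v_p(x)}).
|85683/4|_13 = 1/28561

Step 1 — compute v_13(x) by factoring powers of 13 out of the numerator and denominator: v_13(85683/4) = 4. Step 2 — apply |x|_p = p^{-v_p(x)} = 13^{-4} = 1/28561.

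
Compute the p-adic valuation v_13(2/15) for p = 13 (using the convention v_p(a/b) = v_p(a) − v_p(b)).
v_13(2/15) = 0

Factor powers of 13 from the numerator and denominator of the reduced fraction: 2 = 13^0 · 2 and 15 = 13^0 · 15. Apply v_p(a/b) = v_p(a) − v_p(b): v_13(2/15) = 0 − 0 = 0.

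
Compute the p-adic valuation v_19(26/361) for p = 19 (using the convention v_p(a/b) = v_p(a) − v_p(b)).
v_19(26/361) = -2

Factor powers of 19 from the numerator and denominator of the reduced fraction: 26 = 19^0 · 26 and 361 = 19^2 · 1. Apply v_p(a/b) = v_p(a) − v_p(b): v_19(26/361) = 0 − 2 = -2.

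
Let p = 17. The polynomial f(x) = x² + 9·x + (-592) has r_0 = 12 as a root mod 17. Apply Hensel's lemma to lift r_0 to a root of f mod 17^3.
r_2 = 539 (mod 4913)

Hensel: r_{i+1} = r_i − f(r_i)·(f′(r_i))^{-1} mod 17^{i+2}, f′(x) = 2x + 9. Iterate:
  r_0 = 12 (mod 17)
  r_1 = 250 (mod 289)
  r_2 = 539 (mod 4913)
Final: r = 539 satisfies f(r) ≡ 0 mod 17^3.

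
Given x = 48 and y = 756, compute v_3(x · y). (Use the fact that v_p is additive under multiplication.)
v_3(36288) = 4

v_p(x) = 1 (factor: 48 = 3^1 · 16); v_p(y) = 3 (factor: 756 = 3^3 · 28). Additivity: v_p(xy) = v_p(x) + v_p(y) = 1 + 3 = 4. (Direct check: xy = 36288 = 3^4 · (448).)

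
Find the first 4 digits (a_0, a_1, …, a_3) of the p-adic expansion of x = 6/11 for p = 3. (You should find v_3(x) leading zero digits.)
(a_0, …, a_3) = (0, 1, 0, 1)

v_3(6/11) = 1, so a_0 = ... = a_0 = 0. Factor out: x = 3^1 · u with u = 2/11 a unit in ℤ_3. Expand u iteratively via a_{v+i} = u_i mod 3, u_{i+1} = (u_i − a_{v+i})/3:
  u_0 = 2/11;  a_1 = 1;  u_1 = (u_0 − 1)/3 = -3/11
  u_1 = -3/11;  a_2 = 0;  u_2 = (u_1 − 0)/3 = -1/11
  u_2 = -1/11;  a_3 = 1;  u_3 = (u_2 − 1)/3 = -4/11
Digits: (0, 1, 0, 1).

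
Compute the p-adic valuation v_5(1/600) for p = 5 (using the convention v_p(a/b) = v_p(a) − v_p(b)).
v_5(1/600) = -2

Factor powers of 5 from the numerator and denominator of the reduced fraction: 1 = 5^0 · 1 and 600 = 5^2 · 24. Apply v_p(a/b) = v_p(a) − v_p(b): v_5(1/600) = 0 − 2 = -2.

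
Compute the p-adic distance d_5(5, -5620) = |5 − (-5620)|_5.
d_5(5, -5620) = 1/625

Step 1 — x − y = 5 − (-5620) = 5625. Step 2 — v_5(5625) = 4 (factor: 5625 = (5^4 · 9); the sign does not affect v_p). Step 3 — |x − y|_5 = 5^{-4} = 1/625.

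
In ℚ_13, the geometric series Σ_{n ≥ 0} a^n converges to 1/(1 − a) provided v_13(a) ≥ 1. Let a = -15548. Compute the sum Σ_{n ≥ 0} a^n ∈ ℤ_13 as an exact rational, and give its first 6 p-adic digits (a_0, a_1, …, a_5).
Σ a^n = 1/(1 − a) = 1/15549;  first 6 digits = (1, 0, 12, 5, 0, 1)

v_13(a) = 2 ≥ 1, so the series converges in ℤ_13 to 1/(1 − a) = 1/(1 − (-15548)) = 1/15549. Expand this rational in ℤ_13: compute digits iteratively via d_i = x_i mod 13, x_{i+1} = (x_i − d_i)/13. The first 6 digits are (1, 0, 12, 5, 0, 1).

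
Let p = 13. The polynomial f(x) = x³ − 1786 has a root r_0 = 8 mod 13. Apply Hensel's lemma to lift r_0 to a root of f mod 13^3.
r_2 = 1555 (mod 2197)

Hensel: r_{i+1} = r_i − f(r_i)/f′(r_i) mod 13^{i+2}, where f′(x) = 3x². Iterate:
  r_0 = 8 (mod 13)
  r_1 = 34 (mod 169)
  r_2 = 1555 (mod 2197)
Final: r = 1555 with f(r) ≡ 0 mod 13^3.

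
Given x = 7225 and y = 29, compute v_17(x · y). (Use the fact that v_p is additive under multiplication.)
v_17(209525) = 2

v_p(x) = 2 (factor: 7225 = 17^2 · 25); v_p(y) = 0 (factor: 29 = 17^0 · 29). Additivity: v_p(xy) = v_p(x) + v_p(y) = 2 + 0 = 2. (Direct check: xy = 209525 = 17^2 · (725).)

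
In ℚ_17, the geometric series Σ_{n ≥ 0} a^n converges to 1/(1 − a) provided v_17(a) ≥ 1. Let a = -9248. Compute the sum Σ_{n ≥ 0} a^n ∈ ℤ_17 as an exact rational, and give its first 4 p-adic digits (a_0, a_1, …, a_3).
Σ a^n = 1/(1 − a) = 1/9249;  first 4 digits = (1, 0, 2, 15)

v_17(a) = 2 ≥ 1, so the series converges in ℤ_17 to 1/(1 − a) = 1/(1 − (-9248)) = 1/9249. Expand this rational in ℤ_17: compute digits iteratively via d_i = x_i mod 17, x_{i+1} = (x_i − d_i)/17. The first 4 digits are (1, 0, 2, 15).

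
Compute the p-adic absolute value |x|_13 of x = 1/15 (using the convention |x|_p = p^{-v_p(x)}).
|1/15|_13 = 1

Step 1 — compute v_13(x) by factoring powers of 13 out of the numerator and denominator: v_13(1/15) = 0. Step 2 — apply |x|_p = p^{-v_p(x)} = 13^{0} = 1.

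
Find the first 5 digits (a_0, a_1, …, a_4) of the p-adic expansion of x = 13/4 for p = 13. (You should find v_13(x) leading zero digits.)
(a_0, …, a_4) = (0, 10, 9, 9, 9)

v_13(13/4) = 1, so a_0 = ... = a_0 = 0. Factor out: x = 13^1 · u with u = 1/4 a unit in ℤ_13. Expand u iteratively via a_{v+i} = u_i mod 13, u_{i+1} = (u_i − a_{v+i})/13:
  u_0 = 1/4;  a_1 = 10;  u_1 = (u_0 − 10)/13 = -3/4
  u_1 = -3/4;  a_2 = 9;  u_2 = (u_1 − 9)/13 = -3/4
  u_2 = -3/4;  a_3 = 9;  u_3 = (u_2 − 9)/13 = -3/4
  u_3 = -3/4;  a_4 = 9;  u_4 = (u_3 − 9)/13 = -3/4
Digits: (0, 10, 9, 9, 9).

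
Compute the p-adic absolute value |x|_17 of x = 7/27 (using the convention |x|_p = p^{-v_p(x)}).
|7/27|_17 = 1

Step 1 — compute v_17(x) by factoring powers of 17 out of the numerator and denominator: v_17(7/27) = 0. Step 2 — apply |x|_p = p^{-v_p(x)} = 17^{0} = 1.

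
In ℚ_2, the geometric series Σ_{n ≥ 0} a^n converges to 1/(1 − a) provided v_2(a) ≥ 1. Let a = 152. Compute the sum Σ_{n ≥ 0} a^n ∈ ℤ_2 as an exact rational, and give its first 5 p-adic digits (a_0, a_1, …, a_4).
Σ a^n = 1/(1 − a) = -1/151;  first 5 digits = (1, 0, 0, 1, 1)

v_2(a) = 3 ≥ 1, so the series converges in ℤ_2 to 1/(1 − a) = 1/(1 − 152) = -1/151. Expand this rational in ℤ_2: compute digits iteratively via d_i = x_i mod 2, x_{i+1} = (x_i − d_i)/2. The first 5 digits are (1, 0, 0, 1, 1).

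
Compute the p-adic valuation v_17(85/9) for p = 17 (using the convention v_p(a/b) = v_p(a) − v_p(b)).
v_17(85/9) = 1

Factor powers of 17 from the numerator and denominator of the reduced fraction: 85 = 17^1 · 5 and 9 = 17^0 · 9. Apply v_p(a/b) = v_p(a) − v_p(b): v_17(85/9) = 1 − 0 = 1.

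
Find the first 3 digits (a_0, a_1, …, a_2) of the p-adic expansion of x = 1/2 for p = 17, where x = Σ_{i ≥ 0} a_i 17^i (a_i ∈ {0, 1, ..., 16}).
(a_0, …, a_2) = (9, 8, 8)

v_17(1/2) = 0 (numerator and denominator both coprime to 17), so x ∈ ℤ_17^×. Compute digits iteratively via a_i = x_i mod 17, x_{i+1} = (x_i − a_i)/17, with x_0 = x:
  x_0 = 1/2;  a_0 = 9;  x_1 = (x_0 − 9)/17 = -1/2
  x_1 = -1/2;  a_1 = 8;  x_2 = (x_1 − 8)/17 = -1/2
  x_2 = -1/2;  a_2 = 8;  x_3 = (x_2 − 8)/17 = -1/2
Digits: (9, 8, 8).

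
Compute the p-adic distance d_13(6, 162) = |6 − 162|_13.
d_13(6, 162) = 1/13

Step 1 — x − y = 6 − 162 = -156. Step 2 — v_13(-156) = 1 (factor: -156 = −(13^1 · 12); the sign does not affect v_p). Step 3 — |x − y|_13 = 13^{-1} = 1/13.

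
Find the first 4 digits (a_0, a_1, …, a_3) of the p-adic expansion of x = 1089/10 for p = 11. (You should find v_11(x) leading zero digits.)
(a_0, …, a_3) = (0, 0, 2, 1)

v_11(1089/10) = 2, so a_0 = ... = a_1 = 0. Factor out: x = 11^2 · u with u = 9/10 a unit in ℤ_11. Expand u iteratively via a_{v+i} = u_i mod 11, u_{i+1} = (u_i − a_{v+i})/11:
  u_0 = 9/10;  a_2 = 2;  u_1 = (u_0 − 2)/11 = -1/10
  u_1 = -1/10;  a_3 = 1;  u_2 = (u_1 − 1)/11 = -1/10
Digits: (0, 0, 2, 1).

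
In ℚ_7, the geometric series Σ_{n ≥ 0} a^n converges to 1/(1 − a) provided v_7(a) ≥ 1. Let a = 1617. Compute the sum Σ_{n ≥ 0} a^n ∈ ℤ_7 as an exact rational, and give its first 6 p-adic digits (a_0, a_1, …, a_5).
Σ a^n = 1/(1 − a) = -1/1616;  first 6 digits = (1, 0, 5, 4, 4, 1)

v_7(a) = 2 ≥ 1, so the series converges in ℤ_7 to 1/(1 − a) = 1/(1 − 1617) = -1/1616. Expand this rational in ℤ_7: compute digits iteratively via d_i = x_i mod 7, x_{i+1} = (x_i − d_i)/7. The first 6 digits are (1, 0, 5, 4, 4, 1).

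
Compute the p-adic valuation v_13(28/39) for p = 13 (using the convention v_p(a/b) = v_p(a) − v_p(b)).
v_13(28/39) = -1

Factor powers of 13 from the numerator and denominator of the reduced fraction: 28 = 13^0 · 28 and 39 = 13^1 · 3. Apply v_p(a/b) = v_p(a) − v_p(b): v_13(28/39) = 0 − 1 = -1.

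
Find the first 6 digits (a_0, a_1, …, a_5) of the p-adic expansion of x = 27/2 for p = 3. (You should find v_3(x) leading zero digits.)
(a_0, …, a_5) = (0, 0, 0, 2, 1, 1)

v_3(27/2) = 3, so a_0 = ... = a_2 = 0. Factor out: x = 3^3 · u with u = 1/2 a unit in ℤ_3. Expand u iteratively via a_{v+i} = u_i mod 3, u_{i+1} = (u_i − a_{v+i})/3:
  u_0 = 1/2;  a_3 = 2;  u_1 = (u_0 − 2)/3 = -1/2
  u_1 = -1/2;  a_4 = 1;  u_2 = (u_1 − 1)/3 = -1/2
  u_2 = -1/2;  a_5 = 1;  u_3 = (u_2 − 1)/3 = -1/2
Digits: (0, 0, 0, 2, 1, 1).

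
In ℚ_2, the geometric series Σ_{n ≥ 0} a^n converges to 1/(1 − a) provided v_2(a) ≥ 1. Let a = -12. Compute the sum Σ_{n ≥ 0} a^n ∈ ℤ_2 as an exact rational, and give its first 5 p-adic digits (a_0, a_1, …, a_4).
Σ a^n = 1/(1 − a) = 1/13;  first 5 digits = (1, 0, 1, 0, 0)

v_2(a) = 2 ≥ 1, so the series converges in ℤ_2 to 1/(1 − a) = 1/(1 − (-12)) = 1/13. Expand this rational in ℤ_2: compute digits iteratively via d_i = x_i mod 2, x_{i+1} = (x_i − d_i)/2. The first 5 digits are (1, 0, 1, 0, 0).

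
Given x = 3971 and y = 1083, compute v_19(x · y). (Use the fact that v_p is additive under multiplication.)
v_19(4300593) = 4

v_p(x) = 2 (factor: 3971 = 19^2 · 11); v_p(y) = 2 (factor: 1083 = 19^2 · 3). Additivity: v_p(xy) = v_p(x) + v_p(y) = 2 + 2 = 4. (Direct check: xy = 4300593 = 19^4 · (33).)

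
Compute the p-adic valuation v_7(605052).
v_7(605052) = 5

v_7(n) is the largest exponent k such that 7^k divides n. Factor out: 605052 = 7^5 · 36. (Sign doesn't affect v_p.) So v_7(605052) = 5.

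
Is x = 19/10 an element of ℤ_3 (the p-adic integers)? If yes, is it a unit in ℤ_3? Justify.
x ∈ ℤ_3^× (unit); v_3(x) = 0

ℤ_3 = {x ∈ ℚ_3 : v_3(x) ≥ 0} and ℤ_3^× = {x ∈ ℤ_3 : v_3(x) = 0}. Here v_3(19/10) = v_3(num) − v_3(den) = 0; compare against these criteria.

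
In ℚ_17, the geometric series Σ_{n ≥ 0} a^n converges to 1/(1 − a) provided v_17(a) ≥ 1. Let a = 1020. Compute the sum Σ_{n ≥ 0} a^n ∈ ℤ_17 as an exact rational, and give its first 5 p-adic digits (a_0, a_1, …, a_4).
Σ a^n = 1/(1 − a) = -1/1019;  first 5 digits = (1, 9, 16, 5, 1)

v_17(a) = 1 ≥ 1, so the series converges in ℤ_17 to 1/(1 − a) = 1/(1 − 1020) = -1/1019. Expand this rational in ℤ_17: compute digits iteratively via d_i = x_i mod 17, x_{i+1} = (x_i − d_i)/17. The first 5 digits are (1, 9, 16, 5, 1).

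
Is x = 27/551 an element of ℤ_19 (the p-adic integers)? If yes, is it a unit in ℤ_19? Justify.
x ∉ ℤ_19 (v_19(x) = -1 < 0)

ℤ_19 = {x ∈ ℚ_19 : v_19(x) ≥ 0} and ℤ_19^× = {x ∈ ℤ_19 : v_19(x) = 0}. Here v_19(27/551) = v_19(num) − v_19(den) = -1; compare against these criteria.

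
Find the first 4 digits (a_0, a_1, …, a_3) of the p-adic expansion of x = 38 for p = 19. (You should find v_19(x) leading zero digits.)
(a_0, …, a_3) = (0, 2, 0, 0)

v_19(38) = 1, so a_0 = ... = a_0 = 0. Factor out: x = 19^1 · u with u = 2 a unit in ℤ_19. Expand u iteratively via a_{v+i} = u_i mod 19, u_{i+1} = (u_i − a_{v+i})/19:
  u_0 = 2;  a_1 = 2;  u_1 = (u_0 − 2)/19 = 0
  u_1 = 0;  a_2 = 0;  u_2 = (u_1 − 0)/19 = 0
  u_2 = 0;  a_3 = 0;  u_3 = (u_2 − 0)/19 = 0
Digits: (0, 2, 0, 0).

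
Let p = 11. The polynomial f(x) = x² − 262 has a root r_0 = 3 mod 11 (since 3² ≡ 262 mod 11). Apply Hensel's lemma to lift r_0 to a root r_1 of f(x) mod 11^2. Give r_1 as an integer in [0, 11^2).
r_1 = 25 (mod 121)

Hensel's recurrence: r_{i+1} = r_i − f(r_i)·(f′(r_i))^{-1} mod 11^{i+2}, with f′(x) = 2x. Iterate:
  r_0 = 3 (mod 11)
  r_1 = 25 (mod 121)
Final: r_1 = 25, and one checks f(r_1) ≡ 0 mod 11^2.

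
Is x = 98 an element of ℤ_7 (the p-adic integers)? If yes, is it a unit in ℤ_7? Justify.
x ∈ ℤ_7 but not a unit; v_7(x) = 2 > 0

ℤ_7 = {x ∈ ℚ_7 : v_7(x) ≥ 0} and ℤ_7^× = {x ∈ ℤ_7 : v_7(x) = 0}. Here v_7(98) = v_7(num) − v_7(den) = 2; compare against these criteria.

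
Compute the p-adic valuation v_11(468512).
v_11(468512) = 4

v_11(n) is the largest exponent k such that 11^k divides n. Factor out: 468512 = 11^4 · 32. (Sign doesn't affect v_p.) So v_11(468512) = 4.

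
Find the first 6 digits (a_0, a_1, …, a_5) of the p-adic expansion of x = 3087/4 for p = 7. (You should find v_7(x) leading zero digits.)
(a_0, …, a_5) = (0, 0, 0, 4, 5, 1)

v_7(3087/4) = 3, so a_0 = ... = a_2 = 0. Factor out: x = 7^3 · u with u = 9/4 a unit in ℤ_7. Expand u iteratively via a_{v+i} = u_i mod 7, u_{i+1} = (u_i − a_{v+i})/7:
  u_0 = 9/4;  a_3 = 4;  u_1 = (u_0 − 4)/7 = -1/4
  u_1 = -1/4;  a_4 = 5;  u_2 = (u_1 − 5)/7 = -3/4
  u_2 = -3/4;  a_5 = 1;  u_3 = (u_2 − 1)/7 = -1/4
Digits: (0, 0, 0, 4, 5, 1).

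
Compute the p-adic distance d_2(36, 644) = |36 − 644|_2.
d_2(36, 644) = 1/32

Step 1 — x − y = 36 − 644 = -608. Step 2 — v_2(-608) = 5 (factor: -608 = −(2^5 · 19); the sign does not affect v_p). Step 3 — |x − y|_2 = 2^{-5} = 1/32.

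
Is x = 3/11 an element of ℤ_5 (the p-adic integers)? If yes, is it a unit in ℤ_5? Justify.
x ∈ ℤ_5^× (unit); v_5(x) = 0

ℤ_5 = {x ∈ ℚ_5 : v_5(x) ≥ 0} and ℤ_5^× = {x ∈ ℤ_5 : v_5(x) = 0}. Here v_5(3/11) = v_5(num) − v_5(den) = 0; compare against these criteria.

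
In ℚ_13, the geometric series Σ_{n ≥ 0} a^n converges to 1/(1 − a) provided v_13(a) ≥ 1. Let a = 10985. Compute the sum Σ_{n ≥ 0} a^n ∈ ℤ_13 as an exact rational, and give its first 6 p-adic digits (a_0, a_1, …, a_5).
Σ a^n = 1/(1 − a) = -1/10984;  first 6 digits = (1, 0, 0, 5, 0, 0)

v_13(a) = 3 ≥ 1, so the series converges in ℤ_13 to 1/(1 − a) = 1/(1 − 10985) = -1/10984. Expand this rational in ℤ_13: compute digits iteratively via d_i = x_i mod 13, x_{i+1} = (x_i − d_i)/13. The first 6 digits are (1, 0, 0, 5, 0, 0).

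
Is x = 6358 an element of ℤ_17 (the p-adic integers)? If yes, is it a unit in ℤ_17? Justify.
x ∈ ℤ_17 but not a unit; v_17(x) = 2 > 0

ℤ_17 = {x ∈ ℚ_17 : v_17(x) ≥ 0} and ℤ_17^× = {x ∈ ℤ_17 : v_17(x) = 0}. Here v_17(6358) = v_17(num) − v_17(den) = 2; compare against these criteria.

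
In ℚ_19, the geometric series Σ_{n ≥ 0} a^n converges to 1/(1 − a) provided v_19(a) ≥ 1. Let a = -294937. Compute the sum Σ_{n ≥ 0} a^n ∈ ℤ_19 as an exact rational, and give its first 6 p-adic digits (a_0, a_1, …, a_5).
Σ a^n = 1/(1 − a) = 1/294938;  first 6 digits = (1, 0, 0, 14, 16, 18)

v_19(a) = 3 ≥ 1, so the series converges in ℤ_19 to 1/(1 − a) = 1/(1 − (-294937)) = 1/294938. Expand this rational in ℤ_19: compute digits iteratively via d_i = x_i mod 19, x_{i+1} = (x_i − d_i)/19. The first 6 digits are (1, 0, 0, 14, 16, 18).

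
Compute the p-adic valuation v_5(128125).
v_5(128125) = 5

v_5(n) is the largest exponent k such that 5^k divides n. Factor out: 128125 = 5^5 · 41. (Sign doesn't affect v_p.) So v_5(128125) = 5.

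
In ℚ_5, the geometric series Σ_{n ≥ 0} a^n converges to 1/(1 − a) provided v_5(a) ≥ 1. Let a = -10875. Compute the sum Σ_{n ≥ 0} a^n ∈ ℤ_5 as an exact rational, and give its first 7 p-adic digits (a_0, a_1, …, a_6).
Σ a^n = 1/(1 − a) = 1/10876;  first 7 digits = (1, 0, 0, 3, 2, 1, 3)

v_5(a) = 3 ≥ 1, so the series converges in ℤ_5 to 1/(1 − a) = 1/(1 − (-10875)) = 1/10876. Expand this rational in ℤ_5: compute digits iteratively via d_i = x_i mod 5, x_{i+1} = (x_i − d_i)/5. The first 7 digits are (1, 0, 0, 3, 2, 1, 3).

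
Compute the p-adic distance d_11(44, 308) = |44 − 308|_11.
d_11(44, 308) = 1/11

Step 1 — x − y = 44 − 308 = -264. Step 2 — v_11(-264) = 1 (factor: -264 = −(11^1 · 24); the sign does not affect v_p). Step 3 — |x − y|_11 = 11^{-1} = 1/11.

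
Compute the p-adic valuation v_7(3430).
v_7(3430) = 3

v_7(n) is the largest exponent k such that 7^k divides n. Factor out: 3430 = 7^3 · 10. (Sign doesn't affect v_p.) So v_7(3430) = 3.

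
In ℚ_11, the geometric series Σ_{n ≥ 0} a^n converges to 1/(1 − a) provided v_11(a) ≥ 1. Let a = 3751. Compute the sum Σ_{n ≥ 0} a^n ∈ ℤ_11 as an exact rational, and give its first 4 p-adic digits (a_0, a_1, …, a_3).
Σ a^n = 1/(1 − a) = -1/3750;  first 4 digits = (1, 0, 9, 2)

v_11(a) = 2 ≥ 1, so the series converges in ℤ_11 to 1/(1 − a) = 1/(1 − 3751) = -1/3750. Expand this rational in ℤ_11: compute digits iteratively via d_i = x_i mod 11, x_{i+1} = (x_i − d_i)/11. The first 4 digits are (1, 0, 9, 2).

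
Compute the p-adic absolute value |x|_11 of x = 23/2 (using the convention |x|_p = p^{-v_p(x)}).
|23/2|_11 = 1

Step 1 — compute v_11(x) by factoring powers of 11 out of the numerator and denominator: v_11(23/2) = 0. Step 2 — apply |x|_p = p^{-v_p(x)} = 11^{0} = 1.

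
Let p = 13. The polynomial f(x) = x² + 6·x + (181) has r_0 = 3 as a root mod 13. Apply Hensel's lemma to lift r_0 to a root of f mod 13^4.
r_3 = 2239 (mod 28561)

Hensel: r_{i+1} = r_i − f(r_i)·(f′(r_i))^{-1} mod 13^{i+2}, f′(x) = 2x + 6. Iterate:
  r_0 = 3 (mod 13)
  r_1 = 42 (mod 169)
  r_2 = 42 (mod 2197)
  r_3 = 2239 (mod 28561)
Final: r = 2239 satisfies f(r) ≡ 0 mod 13^4.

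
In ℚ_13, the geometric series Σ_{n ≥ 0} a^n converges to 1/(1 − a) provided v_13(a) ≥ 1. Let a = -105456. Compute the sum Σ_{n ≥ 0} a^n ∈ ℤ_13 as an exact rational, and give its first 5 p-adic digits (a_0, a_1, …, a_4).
Σ a^n = 1/(1 − a) = 1/105457;  first 5 digits = (1, 0, 0, 4, 9)

v_13(a) = 3 ≥ 1, so the series converges in ℤ_13 to 1/(1 − a) = 1/(1 − (-105456)) = 1/105457. Expand this rational in ℤ_13: compute digits iteratively via d_i = x_i mod 13, x_{i+1} = (x_i − d_i)/13. The first 5 digits are (1, 0, 0, 4, 9).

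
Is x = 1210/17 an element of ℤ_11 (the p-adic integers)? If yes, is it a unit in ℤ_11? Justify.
x ∈ ℤ_11 but not a unit; v_11(x) = 2 > 0

ℤ_11 = {x ∈ ℚ_11 : v_11(x) ≥ 0} and ℤ_11^× = {x ∈ ℤ_11 : v_11(x) = 0}. Here v_11(1210/17) = v_11(num) − v_11(den) = 2; compare against these criteria.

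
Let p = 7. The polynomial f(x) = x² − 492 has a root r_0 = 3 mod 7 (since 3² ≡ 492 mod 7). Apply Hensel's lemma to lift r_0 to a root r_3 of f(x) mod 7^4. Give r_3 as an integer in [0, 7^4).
r_3 = 990 (mod 2401)

Hensel's recurrence: r_{i+1} = r_i − f(r_i)·(f′(r_i))^{-1} mod 7^{i+2}, with f′(x) = 2x. Iterate:
  r_0 = 3 (mod 7)
  r_1 = 10 (mod 49)
  r_2 = 304 (mod 343)
  r_3 = 990 (mod 2401)
Final: r_3 = 990, and one checks f(r_3) ≡ 0 mod 7^4.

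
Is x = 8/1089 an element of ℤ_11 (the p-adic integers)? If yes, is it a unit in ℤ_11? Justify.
x ∉ ℤ_11 (v_11(x) = -2 < 0)

ℤ_11 = {x ∈ ℚ_11 : v_11(x) ≥ 0} and ℤ_11^× = {x ∈ ℤ_11 : v_11(x) = 0}. Here v_11(8/1089) = v_11(num) − v_11(den) = -2; compare against these criteria.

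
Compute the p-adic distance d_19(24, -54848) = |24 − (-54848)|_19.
d_19(24, -54848) = 1/6859

Step 1 — x − y = 24 − (-54848) = 54872. Step 2 — v_19(54872) = 3 (factor: 54872 = (19^3 · 8); the sign does not affect v_p). Step 3 — |x − y|_19 = 19^{-3} = 1/6859.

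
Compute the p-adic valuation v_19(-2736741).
v_19(-2736741) = 4

v_19(n) is the largest exponent k such that 19^k divides n. Factor out: -2736741 = -19^4 · 21. (Sign doesn't affect v_p.) So v_19(-2736741) = 4.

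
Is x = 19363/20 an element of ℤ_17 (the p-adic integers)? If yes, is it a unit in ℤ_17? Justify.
x ∈ ℤ_17 but not a unit; v_17(x) = 2 > 0

ℤ_17 = {x ∈ ℚ_17 : v_17(x) ≥ 0} and ℤ_17^× = {x ∈ ℤ_17 : v_17(x) = 0}. Here v_17(19363/20) = v_17(num) − v_17(den) = 2; compare against these criteria.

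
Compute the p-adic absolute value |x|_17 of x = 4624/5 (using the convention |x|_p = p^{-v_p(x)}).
|4624/5|_17 = 1/289

Step 1 — compute v_17(x) by factoring powers of 17 out of the numerator and denominator: v_17(4624/5) = 2. Step 2 — apply |x|_p = p^{-v_p(x)} = 17^{-2} = 1/289.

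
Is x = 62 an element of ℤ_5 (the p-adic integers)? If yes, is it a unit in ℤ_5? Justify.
x ∈ ℤ_5^× (unit); v_5(x) = 0

ℤ_5 = {x ∈ ℚ_5 : v_5(x) ≥ 0} and ℤ_5^× = {x ∈ ℤ_5 : v_5(x) = 0}. Here v_5(62) = v_5(num) − v_5(den) = 0; compare against these criteria.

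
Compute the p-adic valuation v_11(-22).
v_11(-22) = 1

v_11(n) is the largest exponent k such that 11^k divides n. Factor out: -22 = -11^1 · 2. (Sign doesn't affect v_p.) So v_11(-22) = 1.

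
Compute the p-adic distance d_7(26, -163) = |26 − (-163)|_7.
d_7(26, -163) = 1/7

Step 1 — x − y = 26 − (-163) = 189. Step 2 — v_7(189) = 1 (factor: 189 = (7^1 · 27); the sign does not affect v_p). Step 3 — |x − y|_7 = 7^{-1} = 1/7.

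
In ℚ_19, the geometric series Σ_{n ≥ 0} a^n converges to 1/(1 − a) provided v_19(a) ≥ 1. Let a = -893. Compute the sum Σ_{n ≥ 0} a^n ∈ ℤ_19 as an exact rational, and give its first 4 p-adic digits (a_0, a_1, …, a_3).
Σ a^n = 1/(1 − a) = 1/894;  first 4 digits = (1, 10, 2, 14)

v_19(a) = 1 ≥ 1, so the series converges in ℤ_19 to 1/(1 − a) = 1/(1 − (-893)) = 1/894. Expand this rational in ℤ_19: compute digits iteratively via d_i = x_i mod 19, x_{i+1} = (x_i − d_i)/19. The first 4 digits are (1, 10, 2, 14).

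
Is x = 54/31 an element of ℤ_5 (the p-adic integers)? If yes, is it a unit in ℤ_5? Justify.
x ∈ ℤ_5^× (unit); v_5(x) = 0

ℤ_5 = {x ∈ ℚ_5 : v_5(x) ≥ 0} and ℤ_5^× = {x ∈ ℤ_5 : v_5(x) = 0}. Here v_5(54/31) = v_5(num) − v_5(den) = 0; compare against these criteria.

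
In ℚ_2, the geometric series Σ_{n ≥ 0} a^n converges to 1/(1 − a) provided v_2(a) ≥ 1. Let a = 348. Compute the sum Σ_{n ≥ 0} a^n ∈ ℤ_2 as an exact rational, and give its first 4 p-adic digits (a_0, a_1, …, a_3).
Σ a^n = 1/(1 − a) = -1/347;  first 4 digits = (1, 0, 1, 1)

v_2(a) = 2 ≥ 1, so the series converges in ℤ_2 to 1/(1 − a) = 1/(1 − 348) = -1/347. Expand this rational in ℤ_2: compute digits iteratively via d_i = x_i mod 2, x_{i+1} = (x_i − d_i)/2. The first 4 digits are (1, 0, 1, 1).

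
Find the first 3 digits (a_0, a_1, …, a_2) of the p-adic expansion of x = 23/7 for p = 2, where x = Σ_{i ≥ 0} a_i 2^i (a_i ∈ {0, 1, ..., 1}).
(a_0, …, a_2) = (1, 0, 0)

v_2(23/7) = 0 (numerator and denominator both coprime to 2), so x ∈ ℤ_2^×. Compute digits iteratively via a_i = x_i mod 2, x_{i+1} = (x_i − a_i)/2, with x_0 = x:
  x_0 = 23/7;  a_0 = 1;  x_1 = (x_0 − 1)/2 = 8/7
  x_1 = 8/7;  a_1 = 0;  x_2 = (x_1 − 0)/2 = 4/7
  x_2 = 4/7;  a_2 = 0;  x_3 = (x_2 − 0)/2 = 2/7
Digits: (1, 0, 0).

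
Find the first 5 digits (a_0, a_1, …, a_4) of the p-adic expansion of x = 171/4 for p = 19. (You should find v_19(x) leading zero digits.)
(a_0, …, a_4) = (0, 7, 14, 4, 14)

v_19(171/4) = 1, so a_0 = ... = a_0 = 0. Factor out: x = 19^1 · u with u = 9/4 a unit in ℤ_19. Expand u iteratively via a_{v+i} = u_i mod 19, u_{i+1} = (u_i − a_{v+i})/19:
  u_0 = 9/4;  a_1 = 7;  u_1 = (u_0 − 7)/19 = -1/4
  u_1 = -1/4;  a_2 = 14;  u_2 = (u_1 − 14)/19 = -3/4
  u_2 = -3/4;  a_3 = 4;  u_3 = (u_2 − 4)/19 = -1/4
  u_3 = -1/4;  a_4 = 14;  u_4 = (u_3 − 14)/19 = -3/4
Digits: (0, 7, 14, 4, 14).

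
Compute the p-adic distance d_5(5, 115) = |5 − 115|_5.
d_5(5, 115) = 1/5

Step 1 — x − y = 5 − 115 = -110. Step 2 — v_5(-110) = 1 (factor: -110 = −(5^1 · 22); the sign does not affect v_p). Step 3 — |x − y|_5 = 5^{-1} = 1/5.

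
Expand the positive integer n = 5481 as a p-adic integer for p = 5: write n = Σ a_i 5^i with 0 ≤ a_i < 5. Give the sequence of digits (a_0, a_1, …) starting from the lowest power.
(a_0, a_1, …) = (1, 1, 4, 3, 3, 1)

Repeated division by 5 gives the digits low-to-high: 5481 = 1 + 1·5^1 + 4·5^2 + 3·5^3 + 3·5^4 + 1·5^5. Digit sequence: (1, 1, 4, 3, 3, 1).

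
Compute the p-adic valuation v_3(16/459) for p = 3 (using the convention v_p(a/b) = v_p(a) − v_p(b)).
v_3(16/459) = -3

Factor powers of 3 from the numerator and denominator of the reduced fraction: 16 = 3^0 · 16 and 459 = 3^3 · 17. Apply v_p(a/b) = v_p(a) − v_p(b): v_3(16/459) = 0 − 3 = -3.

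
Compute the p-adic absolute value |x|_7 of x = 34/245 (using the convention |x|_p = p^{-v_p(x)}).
|34/245|_7 = 49

Step 1 — compute v_7(x) by factoring powers of 7 out of the numerator and denominator: v_7(34/245) = -2. Step 2 — apply |x|_p = p^{-v_p(x)} = 7^{2} = 49.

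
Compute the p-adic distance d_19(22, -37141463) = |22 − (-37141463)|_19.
d_19(22, -37141463) = 1/2476099

Step 1 — x − y = 22 − (-37141463) = 37141485. Step 2 — v_19(37141485) = 5 (factor: 37141485 = (19^5 · 15); the sign does not affect v_p). Step 3 — |x − y|_19 = 19^{-5} = 1/2476099.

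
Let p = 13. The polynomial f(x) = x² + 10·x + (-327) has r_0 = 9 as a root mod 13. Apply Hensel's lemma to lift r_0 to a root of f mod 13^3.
r_2 = 425 (mod 2197)

Hensel: r_{i+1} = r_i − f(r_i)·(f′(r_i))^{-1} mod 13^{i+2}, f′(x) = 2x + 10. Iterate:
  r_0 = 9 (mod 13)
  r_1 = 87 (mod 169)
  r_2 = 425 (mod 2197)
Final: r = 425 satisfies f(r) ≡ 0 mod 13^3.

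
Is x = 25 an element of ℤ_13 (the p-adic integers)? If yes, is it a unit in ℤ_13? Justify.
x ∈ ℤ_13^× (unit); v_13(x) = 0

ℤ_13 = {x ∈ ℚ_13 : v_13(x) ≥ 0} and ℤ_13^× = {x ∈ ℤ_13 : v_13(x) = 0}. Here v_13(25) = v_13(num) − v_13(den) = 0; compare against these criteria.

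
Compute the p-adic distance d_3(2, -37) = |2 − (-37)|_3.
d_3(2, -37) = 1/3

Step 1 — x − y = 2 − (-37) = 39. Step 2 — v_3(39) = 1 (factor: 39 = (3^1 · 13); the sign does not affect v_p). Step 3 — |x − y|_3 = 3^{-1} = 1/3.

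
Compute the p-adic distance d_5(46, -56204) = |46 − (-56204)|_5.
d_5(46, -56204) = 1/3125

Step 1 — x − y = 46 − (-56204) = 56250. Step 2 — v_5(56250) = 5 (factor: 56250 = (5^5 · 18); the sign does not affect v_p). Step 3 — |x − y|_5 = 5^{-5} = 1/3125.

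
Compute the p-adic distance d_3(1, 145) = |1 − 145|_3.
d_3(1, 145) = 1/9

Step 1 — x − y = 1 − 145 = -144. Step 2 — v_3(-144) = 2 (factor: -144 = −(3^2 · 16); the sign does not affect v_p). Step 3 — |x − y|_3 = 3^{-2} = 1/9.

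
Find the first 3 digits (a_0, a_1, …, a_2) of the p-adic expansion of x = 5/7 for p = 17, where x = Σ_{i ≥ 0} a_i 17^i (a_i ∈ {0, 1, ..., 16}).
(a_0, …, a_2) = (8, 2, 12)

v_17(5/7) = 0 (numerator and denominator both coprime to 17), so x ∈ ℤ_17^×. Compute digits iteratively via a_i = x_i mod 17, x_{i+1} = (x_i − a_i)/17, with x_0 = x:
  x_0 = 5/7;  a_0 = 8;  x_1 = (x_0 − 8)/17 = -3/7
  x_1 = -3/7;  a_1 = 2;  x_2 = (x_1 − 2)/17 = -1/7
  x_2 = -1/7;  a_2 = 12;  x_3 = (x_2 − 12)/17 = -5/7
Digits: (8, 2, 12).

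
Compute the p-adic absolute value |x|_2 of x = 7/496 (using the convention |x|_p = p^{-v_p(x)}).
|7/496|_2 = 16

Step 1 — compute v_2(x) by factoring powers of 2 out of the numerator and denominator: v_2(7/496) = -4. Step 2 — apply |x|_p = p^{-v_p(x)} = 2^{4} = 16.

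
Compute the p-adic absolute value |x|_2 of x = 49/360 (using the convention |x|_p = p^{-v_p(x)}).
|49/360|_2 = 8

Step 1 — compute v_2(x) by factoring powers of 2 out of the numerator and denominator: v_2(49/360) = -3. Step 2 — apply |x|_p = p^{-v_p(x)} = 2^{3} = 8.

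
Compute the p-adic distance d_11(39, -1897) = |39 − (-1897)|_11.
d_11(39, -1897) = 1/121

Step 1 — x − y = 39 − (-1897) = 1936. Step 2 — v_11(1936) = 2 (factor: 1936 = (11^2 · 16); the sign does not affect v_p). Step 3 — |x − y|_11 = 11^{-2} = 1/121.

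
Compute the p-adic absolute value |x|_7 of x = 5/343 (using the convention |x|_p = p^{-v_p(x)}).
|5/343|_7 = 343

Step 1 — compute v_7(x) by factoring powers of 7 out of the numerator and denominator: v_7(5/343) = -3. Step 2 — apply |x|_p = p^{-v_p(x)} = 7^{3} = 343.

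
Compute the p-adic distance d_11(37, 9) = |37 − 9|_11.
d_11(37, 9) = 1

Step 1 — x − y = 37 − 9 = 28. Step 2 — v_11(28) = 0 (factor: 28 = (11^0 · 28); the sign does not affect v_p). Step 3 — |x − y|_11 = 11^{0} = 1.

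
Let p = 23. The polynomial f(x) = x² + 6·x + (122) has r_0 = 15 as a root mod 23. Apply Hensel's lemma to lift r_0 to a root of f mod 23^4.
r_3 = 5719 (mod 279841)

Hensel: r_{i+1} = r_i − f(r_i)·(f′(r_i))^{-1} mod 23^{i+2}, f′(x) = 2x + 6. Iterate:
  r_0 = 15 (mod 23)
  r_1 = 429 (mod 529)
  r_2 = 5719 (mod 12167)
  r_3 = 5719 (mod 279841)
Final: r = 5719 satisfies f(r) ≡ 0 mod 23^4.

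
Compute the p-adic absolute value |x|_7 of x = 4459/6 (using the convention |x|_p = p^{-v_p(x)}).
|4459/6|_7 = 1/343

Step 1 — compute v_7(x) by factoring powers of 7 out of the numerator and denominator: v_7(4459/6) = 3. Step 2 — apply |x|_p = p^{-v_p(x)} = 7^{-3} = 1/343.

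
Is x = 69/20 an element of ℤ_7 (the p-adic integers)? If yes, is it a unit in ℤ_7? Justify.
x ∈ ℤ_7^× (unit); v_7(x) = 0

ℤ_7 = {x ∈ ℚ_7 : v_7(x) ≥ 0} and ℤ_7^× = {x ∈ ℤ_7 : v_7(x) = 0}. Here v_7(69/20) = v_7(num) − v_7(den) = 0; compare against these criteria.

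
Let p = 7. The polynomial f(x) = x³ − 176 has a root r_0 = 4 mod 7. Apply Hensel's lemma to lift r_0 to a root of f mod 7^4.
r_3 = 186 (mod 2401)

Hensel: r_{i+1} = r_i − f(r_i)/f′(r_i) mod 7^{i+2}, where f′(x) = 3x². Iterate:
  r_0 = 4 (mod 7)
  r_1 = 39 (mod 49)
  r_2 = 186 (mod 343)
  r_3 = 186 (mod 2401)
Final: r = 186 with f(r) ≡ 0 mod 7^4.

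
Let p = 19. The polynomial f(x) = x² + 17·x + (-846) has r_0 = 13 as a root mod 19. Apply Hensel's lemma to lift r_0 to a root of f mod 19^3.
r_2 = 4003 (mod 6859)

Hensel: r_{i+1} = r_i − f(r_i)·(f′(r_i))^{-1} mod 19^{i+2}, f′(x) = 2x + 17. Iterate:
  r_0 = 13 (mod 19)
  r_1 = 32 (mod 361)
  r_2 = 4003 (mod 6859)
Final: r = 4003 satisfies f(r) ≡ 0 mod 19^3.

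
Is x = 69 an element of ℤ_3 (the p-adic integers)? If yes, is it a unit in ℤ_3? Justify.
x ∈ ℤ_3 but not a unit; v_3(x) = 1 > 0

ℤ_3 = {x ∈ ℚ_3 : v_3(x) ≥ 0} and ℤ_3^× = {x ∈ ℤ_3 : v_3(x) = 0}. Here v_3(69) = v_3(num) − v_3(den) = 1; compare against these criteria.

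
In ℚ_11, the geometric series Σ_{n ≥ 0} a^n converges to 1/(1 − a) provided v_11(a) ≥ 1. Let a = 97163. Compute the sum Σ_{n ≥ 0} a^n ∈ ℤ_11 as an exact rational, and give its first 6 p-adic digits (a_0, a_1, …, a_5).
Σ a^n = 1/(1 − a) = -1/97162;  first 6 digits = (1, 0, 0, 7, 6, 0)

v_11(a) = 3 ≥ 1, so the series converges in ℤ_11 to 1/(1 − a) = 1/(1 − 97163) = -1/97162. Expand this rational in ℤ_11: compute digits iteratively via d_i = x_i mod 11, x_{i+1} = (x_i − d_i)/11. The first 6 digits are (1, 0, 0, 7, 6, 0).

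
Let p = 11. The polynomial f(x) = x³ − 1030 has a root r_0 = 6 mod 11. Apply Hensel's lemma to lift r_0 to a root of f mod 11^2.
r_1 = 83 (mod 121)

Hensel: r_{i+1} = r_i − f(r_i)/f′(r_i) mod 11^{i+2}, where f′(x) = 3x². Iterate:
  r_0 = 6 (mod 11)
  r_1 = 83 (mod 121)
Final: r = 83 with f(r) ≡ 0 mod 11^2.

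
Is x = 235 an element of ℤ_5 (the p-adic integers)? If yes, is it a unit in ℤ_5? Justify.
x ∈ ℤ_5 but not a unit; v_5(x) = 1 > 0

ℤ_5 = {x ∈ ℚ_5 : v_5(x) ≥ 0} and ℤ_5^× = {x ∈ ℤ_5 : v_5(x) = 0}. Here v_5(235) = v_5(num) − v_5(den) = 1; compare against these criteria.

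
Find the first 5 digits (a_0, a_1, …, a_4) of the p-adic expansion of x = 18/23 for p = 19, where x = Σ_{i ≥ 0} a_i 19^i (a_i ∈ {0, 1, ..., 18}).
(a_0, …, a_4) = (14, 15, 0, 14, 10)

v_19(18/23) = 0 (numerator and denominator both coprime to 19), so x ∈ ℤ_19^×. Compute digits iteratively via a_i = x_i mod 19, x_{i+1} = (x_i − a_i)/19, with x_0 = x:
  x_0 = 18/23;  a_0 = 14;  x_1 = (x_0 − 14)/19 = -16/23
  x_1 = -16/23;  a_1 = 15;  x_2 = (x_1 − 15)/19 = -19/23
  x_2 = -19/23;  a_2 = 0;  x_3 = (x_2 − 0)/19 = -1/23
  x_3 = -1/23;  a_3 = 14;  x_4 = (x_3 − 14)/19 = -17/23
  x_4 = -17/23;  a_4 = 10;  x_5 = (x_4 − 10)/19 = -13/23
Digits: (14, 15, 0, 14, 10).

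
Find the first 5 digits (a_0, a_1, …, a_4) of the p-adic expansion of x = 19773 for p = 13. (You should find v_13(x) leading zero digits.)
(a_0, …, a_4) = (0, 0, 0, 9, 0)

v_13(19773) = 3, so a_0 = ... = a_2 = 0. Factor out: x = 13^3 · u with u = 9 a unit in ℤ_13. Expand u iteratively via a_{v+i} = u_i mod 13, u_{i+1} = (u_i − a_{v+i})/13:
  u_0 = 9;  a_3 = 9;  u_1 = (u_0 − 9)/13 = 0
  u_1 = 0;  a_4 = 0;  u_2 = (u_1 − 0)/13 = 0
Digits: (0, 0, 0, 9, 0).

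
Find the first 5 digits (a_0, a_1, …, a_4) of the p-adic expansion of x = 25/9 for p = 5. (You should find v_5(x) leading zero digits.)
(a_0, …, a_4) = (0, 0, 4, 2, 0)

v_5(25/9) = 2, so a_0 = ... = a_1 = 0. Factor out: x = 5^2 · u with u = 1/9 a unit in ℤ_5. Expand u iteratively via a_{v+i} = u_i mod 5, u_{i+1} = (u_i − a_{v+i})/5:
  u_0 = 1/9;  a_2 = 4;  u_1 = (u_0 − 4)/5 = -7/9
  u_1 = -7/9;  a_3 = 2;  u_2 = (u_1 − 2)/5 = -5/9
  u_2 = -5/9;  a_4 = 0;  u_3 = (u_2 − 0)/5 = -1/9
Digits: (0, 0, 4, 2, 0).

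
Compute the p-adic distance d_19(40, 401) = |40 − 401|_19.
d_19(40, 401) = 1/361

Step 1 — x − y = 40 − 401 = -361. Step 2 — v_19(-361) = 2 (factor: -361 = −(19^2 · 1); the sign does not affect v_p). Step 3 — |x − y|_19 = 19^{-2} = 1/361.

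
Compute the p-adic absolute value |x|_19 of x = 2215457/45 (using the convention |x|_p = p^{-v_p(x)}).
|2215457/45|_19 = 1/130321

Step 1 — compute v_19(x) by factoring powers of 19 out of the numerator and denominator: v_19(2215457/45) = 4. Step 2 — apply |x|_p = p^{-v_p(x)} = 19^{-4} = 1/130321.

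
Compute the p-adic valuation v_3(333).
v_3(333) = 2

v_3(n) is the largest exponent k such that 3^k divides n. Factor out: 333 = 3^2 · 37. (Sign doesn't affect v_p.) So v_3(333) = 2.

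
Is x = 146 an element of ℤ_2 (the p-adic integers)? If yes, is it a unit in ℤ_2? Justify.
x ∈ ℤ_2 but not a unit; v_2(x) = 1 > 0

ℤ_2 = {x ∈ ℚ_2 : v_2(x) ≥ 0} and ℤ_2^× = {x ∈ ℤ_2 : v_2(x) = 0}. Here v_2(146) = v_2(num) − v_2(den) = 1; compare against these criteria.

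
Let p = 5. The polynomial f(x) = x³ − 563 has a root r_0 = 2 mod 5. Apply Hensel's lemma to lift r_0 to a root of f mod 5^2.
r_1 = 17 (mod 25)

Hensel: r_{i+1} = r_i − f(r_i)/f′(r_i) mod 5^{i+2}, where f′(x) = 3x². Iterate:
  r_0 = 2 (mod 5)
  r_1 = 17 (mod 25)
Final: r = 17 with f(r) ≡ 0 mod 5^2.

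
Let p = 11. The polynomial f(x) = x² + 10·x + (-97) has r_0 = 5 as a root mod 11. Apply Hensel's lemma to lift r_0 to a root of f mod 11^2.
r_1 = 115 (mod 121)

Hensel: r_{i+1} = r_i − f(r_i)·(f′(r_i))^{-1} mod 11^{i+2}, f′(x) = 2x + 10. Iterate:
  r_0 = 5 (mod 11)
  r_1 = 115 (mod 121)
Final: r = 115 satisfies f(r) ≡ 0 mod 11^2.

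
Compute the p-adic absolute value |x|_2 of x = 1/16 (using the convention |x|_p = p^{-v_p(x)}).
|1/16|_2 = 16

Step 1 — compute v_2(x) by factoring powers of 2 out of the numerator and denominator: v_2(1/16) = -4. Step 2 — apply |x|_p = p^{-v_p(x)} = 2^{4} = 16.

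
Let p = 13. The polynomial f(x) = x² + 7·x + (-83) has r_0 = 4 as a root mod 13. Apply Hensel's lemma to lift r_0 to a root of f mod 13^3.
r_2 = 1629 (mod 2197)

Hensel: r_{i+1} = r_i − f(r_i)·(f′(r_i))^{-1} mod 13^{i+2}, f′(x) = 2x + 7. Iterate:
  r_0 = 4 (mod 13)
  r_1 = 108 (mod 169)
  r_2 = 1629 (mod 2197)
Final: r = 1629 satisfies f(r) ≡ 0 mod 13^3.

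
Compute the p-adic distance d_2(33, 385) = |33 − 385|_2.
d_2(33, 385) = 1/32

Step 1 — x − y = 33 − 385 = -352. Step 2 — v_2(-352) = 5 (factor: -352 = −(2^5 · 11); the sign does not affect v_p). Step 3 — |x − y|_2 = 2^{-5} = 1/32.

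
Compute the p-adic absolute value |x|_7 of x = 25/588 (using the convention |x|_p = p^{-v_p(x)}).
|25/588|_7 = 49

Step 1 — compute v_7(x) by factoring powers of 7 out of the numerator and denominator: v_7(25/588) = -2. Step 2 — apply |x|_p = p^{-v_p(x)} = 7^{2} = 49.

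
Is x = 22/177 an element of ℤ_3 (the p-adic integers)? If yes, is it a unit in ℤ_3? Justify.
x ∉ ℤ_3 (v_3(x) = -1 < 0)

ℤ_3 = {x ∈ ℚ_3 : v_3(x) ≥ 0} and ℤ_3^× = {x ∈ ℤ_3 : v_3(x) = 0}. Here v_3(22/177) = v_3(num) − v_3(den) = -1; compare against these criteria.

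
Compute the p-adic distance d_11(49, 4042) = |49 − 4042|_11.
d_11(49, 4042) = 1/1331

Step 1 — x − y = 49 − 4042 = -3993. Step 2 — v_11(-3993) = 3 (factor: -3993 = −(11^3 · 3); the sign does not affect v_p). Step 3 — |x − y|_11 = 11^{-3} = 1/1331.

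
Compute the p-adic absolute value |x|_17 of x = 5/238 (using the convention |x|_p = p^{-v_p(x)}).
|5/238|_17 = 17

Step 1 — compute v_17(x) by factoring powers of 17 out of the numerator and denominator: v_17(5/238) = -1. Step 2 — apply |x|_p = p^{-v_p(x)} = 17^{1} = 17.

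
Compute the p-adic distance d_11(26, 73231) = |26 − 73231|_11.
d_11(26, 73231) = 1/14641

Step 1 — x − y = 26 − 73231 = -73205. Step 2 — v_11(-73205) = 4 (factor: -73205 = −(11^4 · 5); the sign does not affect v_p). Step 3 — |x − y|_11 = 11^{-4} = 1/14641.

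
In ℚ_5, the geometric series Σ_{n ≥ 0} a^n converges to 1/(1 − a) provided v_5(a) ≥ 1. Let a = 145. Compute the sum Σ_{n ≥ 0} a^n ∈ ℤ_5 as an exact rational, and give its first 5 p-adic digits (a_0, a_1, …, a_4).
Σ a^n = 1/(1 − a) = -1/144;  first 5 digits = (1, 4, 1, 3, 2)

v_5(a) = 1 ≥ 1, so the series converges in ℤ_5 to 1/(1 − a) = 1/(1 − 145) = -1/144. Expand this rational in ℤ_5: compute digits iteratively via d_i = x_i mod 5, x_{i+1} = (x_i − d_i)/5. The first 5 digits are (1, 4, 1, 3, 2).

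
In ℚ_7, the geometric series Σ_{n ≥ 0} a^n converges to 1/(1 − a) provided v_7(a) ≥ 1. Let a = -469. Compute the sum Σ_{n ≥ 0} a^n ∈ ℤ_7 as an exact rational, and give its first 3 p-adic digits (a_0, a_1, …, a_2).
Σ a^n = 1/(1 − a) = 1/470;  first 3 digits = (1, 3, 6)

v_7(a) = 1 ≥ 1, so the series converges in ℤ_7 to 1/(1 − a) = 1/(1 − (-469)) = 1/470. Expand this rational in ℤ_7: compute digits iteratively via d_i = x_i mod 7, x_{i+1} = (x_i − d_i)/7. The first 3 digits are (1, 3, 6).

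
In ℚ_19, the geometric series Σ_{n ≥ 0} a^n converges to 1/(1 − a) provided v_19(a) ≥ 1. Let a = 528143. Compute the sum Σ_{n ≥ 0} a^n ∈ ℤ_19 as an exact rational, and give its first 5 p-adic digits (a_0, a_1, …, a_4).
Σ a^n = 1/(1 − a) = -1/528142;  first 5 digits = (1, 0, 0, 1, 4)

v_19(a) = 3 ≥ 1, so the series converges in ℤ_19 to 1/(1 − a) = 1/(1 − 528143) = -1/528142. Expand this rational in ℤ_19: compute digits iteratively via d_i = x_i mod 19, x_{i+1} = (x_i − d_i)/19. The first 5 digits are (1, 0, 0, 1, 4).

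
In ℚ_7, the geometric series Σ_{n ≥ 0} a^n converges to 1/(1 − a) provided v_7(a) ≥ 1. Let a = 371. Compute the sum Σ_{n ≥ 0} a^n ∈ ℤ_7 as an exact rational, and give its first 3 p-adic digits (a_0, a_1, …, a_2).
Σ a^n = 1/(1 − a) = -1/370;  first 3 digits = (1, 4, 2)

v_7(a) = 1 ≥ 1, so the series converges in ℤ_7 to 1/(1 − a) = 1/(1 − 371) = -1/370. Expand this rational in ℤ_7: compute digits iteratively via d_i = x_i mod 7, x_{i+1} = (x_i − d_i)/7. The first 3 digits are (1, 4, 2).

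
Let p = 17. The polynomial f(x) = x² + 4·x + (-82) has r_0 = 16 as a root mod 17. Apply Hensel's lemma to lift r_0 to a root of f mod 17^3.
r_2 = 2209 (mod 4913)

Hensel: r_{i+1} = r_i − f(r_i)·(f′(r_i))^{-1} mod 17^{i+2}, f′(x) = 2x + 4. Iterate:
  r_0 = 16 (mod 17)
  r_1 = 186 (mod 289)
  r_2 = 2209 (mod 4913)
Final: r = 2209 satisfies f(r) ≡ 0 mod 17^3.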